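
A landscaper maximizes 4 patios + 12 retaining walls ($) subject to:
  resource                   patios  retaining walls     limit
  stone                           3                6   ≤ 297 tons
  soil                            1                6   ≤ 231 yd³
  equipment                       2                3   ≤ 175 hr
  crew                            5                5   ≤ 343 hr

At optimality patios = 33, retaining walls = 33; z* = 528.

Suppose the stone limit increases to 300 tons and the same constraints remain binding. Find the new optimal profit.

Check each constraint at x*: stone 297/297 (tight); soil 231/231 (tight); equipment 165/175 (slack 10); crew 330/343 (slack 13).
Slack constraints have shadow price 0 (complementary slackness).
Dual feasibility on the basic columns requires 3·y_stone + 1·y_soil = 4, 6·y_stone + 6·y_soil = 12.
This yields shadow prices y_stone = 1, y_soil = 1.
Δz = y_stone·Δb = 1 × (3) = 3, so new z* = 528 + 3 = 531.

531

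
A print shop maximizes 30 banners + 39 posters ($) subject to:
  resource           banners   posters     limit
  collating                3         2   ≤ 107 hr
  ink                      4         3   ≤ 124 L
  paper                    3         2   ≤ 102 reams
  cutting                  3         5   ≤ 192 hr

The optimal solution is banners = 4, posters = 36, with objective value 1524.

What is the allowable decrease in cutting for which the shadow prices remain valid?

Binding constraints: ink, cutting. The basis is B = [[4,3],[3,5]] with det 11.
Per unit decrease in cutting, x* moves by d = (0.2727, -0.3636).
The basis stays optimal until posters reaches 0; allowable decrease = 99 hr.

99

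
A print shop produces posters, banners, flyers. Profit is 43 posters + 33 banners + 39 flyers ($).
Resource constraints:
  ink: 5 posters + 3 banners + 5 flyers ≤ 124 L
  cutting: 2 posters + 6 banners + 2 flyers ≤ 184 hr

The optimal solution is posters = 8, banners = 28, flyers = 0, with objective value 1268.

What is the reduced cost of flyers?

Check each constraint at x*: ink 124/124 (tight); cutting 184/184 (tight).
From A_Bᵀ y = c: 5·y_ink + 2·y_cutting = 43; 3·y_ink + 6·y_cutting = 33.
This yields shadow prices y_ink = 8, y_cutting = 1.5.
Reduced cost of flyers: c₃ − yᵀa₃ = 39 − (8·5 + 1.5·2) = 39 − 43 = -4.

-4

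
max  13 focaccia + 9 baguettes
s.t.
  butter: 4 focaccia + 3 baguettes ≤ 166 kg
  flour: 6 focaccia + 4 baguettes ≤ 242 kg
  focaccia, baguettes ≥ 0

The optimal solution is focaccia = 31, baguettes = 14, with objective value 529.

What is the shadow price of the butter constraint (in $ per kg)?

1

Check each constraint at x*: butter 166/166 (tight); flour 242/242 (tight).
The binding rows give the dual system: 4·y_butter + 6·y_flour = 13 and 3·y_butter + 4·y_flour = 9.
This yields shadow prices y_butter = 1, y_flour = 1.5.
Shadow price of butter = 1.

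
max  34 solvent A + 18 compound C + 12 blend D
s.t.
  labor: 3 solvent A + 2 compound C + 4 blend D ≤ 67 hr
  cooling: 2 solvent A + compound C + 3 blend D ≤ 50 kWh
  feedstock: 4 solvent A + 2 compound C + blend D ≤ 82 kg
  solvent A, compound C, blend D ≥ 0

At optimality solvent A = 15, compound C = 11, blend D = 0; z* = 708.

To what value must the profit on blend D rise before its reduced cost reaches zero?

At the optimum: labor uses 67 of 67 (binding); cooling uses 41 of 50 (slack = 9); feedstock uses 82 of 82 (binding).
By complementary slackness, y = 0 for the non-binding constraint.
The binding rows give the dual system: 3·y_labor + 4·y_feedstock = 34 and 2·y_labor + 2·y_feedstock = 18.
Solving: y_labor = 2, y_feedstock = 7.
blend D enters the basis when its profit ≥ yᵀa₃ = 2·4 + 7·1 = 15.

15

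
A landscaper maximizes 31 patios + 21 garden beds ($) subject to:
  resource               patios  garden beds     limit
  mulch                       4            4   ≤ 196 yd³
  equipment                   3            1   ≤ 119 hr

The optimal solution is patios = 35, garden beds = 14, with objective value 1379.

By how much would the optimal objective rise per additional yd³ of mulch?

Check each constraint at x*: mulch 196/196 (tight); equipment 119/119 (tight).
From A_Bᵀ y = c: 4·y_mulch + 3·y_equipment = 31; 4·y_mulch + 1·y_equipment = 21.
This yields shadow prices y_mulch = 4, y_equipment = 5.
Shadow price of mulch = 4.

4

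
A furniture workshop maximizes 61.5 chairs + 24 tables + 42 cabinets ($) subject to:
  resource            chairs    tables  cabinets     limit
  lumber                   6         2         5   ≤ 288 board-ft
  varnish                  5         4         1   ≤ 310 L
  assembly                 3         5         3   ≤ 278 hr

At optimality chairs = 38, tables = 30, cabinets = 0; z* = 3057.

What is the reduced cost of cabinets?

-4.5

Check each constraint at x*: lumber 288/288 (tight); varnish 310/310 (tight); assembly 264/278 (slack 14).
Since assembly is not tight, its dual is 0.
The binding rows give the dual system: 6·y_lumber + 5·y_varnish = 61.5 and 2·y_lumber + 4·y_varnish = 24.
→ y_lumber = 9 and y_varnish = 1.5.
Reduced cost of cabinets: c₃ − yᵀa₃ = 42 − (9·5 + 1.5·1) = 42 − 46.5 = -4.5.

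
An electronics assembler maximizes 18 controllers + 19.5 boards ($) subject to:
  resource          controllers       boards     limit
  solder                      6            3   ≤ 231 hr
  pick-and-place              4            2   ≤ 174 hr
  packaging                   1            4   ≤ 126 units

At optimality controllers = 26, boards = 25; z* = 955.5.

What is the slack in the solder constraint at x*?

0

solder used = 6·26 + 3·25 = 231; slack = 231 − 231 = 0.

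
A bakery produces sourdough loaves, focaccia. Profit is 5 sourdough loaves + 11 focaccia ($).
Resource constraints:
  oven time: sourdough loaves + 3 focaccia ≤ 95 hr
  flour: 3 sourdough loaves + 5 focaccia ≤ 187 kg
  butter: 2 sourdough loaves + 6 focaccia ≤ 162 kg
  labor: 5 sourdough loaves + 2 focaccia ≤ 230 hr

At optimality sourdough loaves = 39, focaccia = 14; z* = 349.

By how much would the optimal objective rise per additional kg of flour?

Binding: flour and butter. Non-binding: oven time (14 unused), labor (7 unused).
Since oven time, labor are not tight, their duals are 0.
The binding rows give the dual system: 3·y_flour + 2·y_butter = 5 and 5·y_flour + 6·y_butter = 11.
Solving: y_flour = 1, y_butter = 1.
Shadow price of flour = 1.

1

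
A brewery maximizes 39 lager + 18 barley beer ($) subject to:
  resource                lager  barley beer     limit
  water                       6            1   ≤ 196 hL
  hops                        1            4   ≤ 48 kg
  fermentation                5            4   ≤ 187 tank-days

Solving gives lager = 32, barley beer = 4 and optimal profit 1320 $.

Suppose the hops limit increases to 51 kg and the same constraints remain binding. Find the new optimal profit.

At the optimum: water uses 196 of 196 (binding); hops uses 48 of 48 (binding); fermentation uses 176 of 187 (slack = 11).
Since fermentation is not tight, its dual is 0.
Dual feasibility on the basic columns requires 6·y_water + 1·y_hops = 39, 1·y_water + 4·y_hops = 18.
→ y_water = 6 and y_hops = 3.
Δz = y_hops·Δb = 3 × (3) = 9, so new z* = 1320 + 9 = 1329.

1329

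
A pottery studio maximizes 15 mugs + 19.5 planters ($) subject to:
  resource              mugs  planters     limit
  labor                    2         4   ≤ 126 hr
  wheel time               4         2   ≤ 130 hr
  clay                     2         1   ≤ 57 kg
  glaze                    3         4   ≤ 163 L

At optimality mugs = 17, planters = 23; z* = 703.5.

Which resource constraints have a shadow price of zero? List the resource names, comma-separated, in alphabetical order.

labor: 126/126 (binding)
wheel time: 114/130 (slack 16)
clay: 57/57 (binding)
glaze: 143/163 (slack 20)
By complementary slackness, a constraint with positive slack has shadow price 0 → glaze, wheel time.

glaze, wheel time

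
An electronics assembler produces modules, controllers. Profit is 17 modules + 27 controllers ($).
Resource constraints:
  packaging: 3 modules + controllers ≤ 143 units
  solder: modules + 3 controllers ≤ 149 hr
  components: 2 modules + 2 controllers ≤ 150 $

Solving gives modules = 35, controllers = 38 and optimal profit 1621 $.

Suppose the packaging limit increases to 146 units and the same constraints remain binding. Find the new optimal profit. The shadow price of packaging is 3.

1630

Δb = 3, so new z* = 1621 + (3)·(3) = 1621 + 9 = 1630.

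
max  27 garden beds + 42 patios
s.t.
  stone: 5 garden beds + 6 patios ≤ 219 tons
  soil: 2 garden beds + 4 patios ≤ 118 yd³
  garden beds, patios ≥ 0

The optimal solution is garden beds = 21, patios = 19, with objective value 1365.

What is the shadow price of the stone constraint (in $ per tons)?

At the optimum: stone uses 219 of 219 (binding); soil uses 118 of 118 (binding).
Dual feasibility on the basic columns requires 5·y_stone + 2·y_soil = 27, 6·y_stone + 4·y_soil = 42.
Solving: y_stone = 3, y_soil = 6.
Shadow price of stone = 3.

3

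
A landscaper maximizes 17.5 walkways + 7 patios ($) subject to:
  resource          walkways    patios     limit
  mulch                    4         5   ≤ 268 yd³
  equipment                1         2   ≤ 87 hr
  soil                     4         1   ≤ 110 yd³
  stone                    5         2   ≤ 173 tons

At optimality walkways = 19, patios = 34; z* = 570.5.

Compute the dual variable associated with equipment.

1.5

At the optimum: mulch uses 246 of 268 (slack = 22); equipment uses 87 of 87 (binding); soil uses 110 of 110 (binding); stone uses 163 of 173 (slack = 10).
By complementary slackness, y = 0 for the non-binding constraints.
The binding rows give the dual system: 1·y_equipment + 4·y_soil = 17.5 and 2·y_equipment + 1·y_soil = 7.
→ y_equipment = 1.5 and y_soil = 4.
Shadow price of equipment = 1.5.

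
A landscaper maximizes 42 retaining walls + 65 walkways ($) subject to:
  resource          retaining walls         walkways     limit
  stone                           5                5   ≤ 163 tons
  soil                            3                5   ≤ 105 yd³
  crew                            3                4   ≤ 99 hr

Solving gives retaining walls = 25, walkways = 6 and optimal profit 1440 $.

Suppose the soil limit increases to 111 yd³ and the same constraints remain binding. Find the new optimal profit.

At the optimum: stone uses 155 of 163 (slack = 8); soil uses 105 of 105 (binding); crew uses 99 of 99 (binding).
Since stone is not tight, its dual is 0.
From A_Bᵀ y = c: 3·y_soil + 3·y_crew = 42; 5·y_soil + 4·y_crew = 65.
Solving: y_soil = 9, y_crew = 5.
Δz = y_soil·Δb = 9 × (6) = 54, so new z* = 1440 + 54 = 1494.

1494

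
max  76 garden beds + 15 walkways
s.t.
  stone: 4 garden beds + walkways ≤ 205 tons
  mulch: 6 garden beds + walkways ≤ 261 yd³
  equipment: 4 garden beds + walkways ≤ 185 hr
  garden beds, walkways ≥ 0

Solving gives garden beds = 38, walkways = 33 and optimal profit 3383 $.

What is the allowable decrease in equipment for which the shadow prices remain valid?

Binding constraints: mulch, equipment. The basis is B = [[6,1],[4,1]] with det 2.
Per unit decrease in equipment, x* moves by d = (0.5, -3).
The basis stays optimal until walkways reaches 0; allowable decrease = 11 hr.

11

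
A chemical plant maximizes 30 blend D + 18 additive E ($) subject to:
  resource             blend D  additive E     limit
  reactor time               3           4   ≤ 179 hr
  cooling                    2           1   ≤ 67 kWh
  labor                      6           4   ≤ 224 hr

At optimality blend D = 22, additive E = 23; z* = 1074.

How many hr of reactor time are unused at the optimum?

21

reactor time used = 3·22 + 4·23 = 158; slack = 179 − 158 = 21.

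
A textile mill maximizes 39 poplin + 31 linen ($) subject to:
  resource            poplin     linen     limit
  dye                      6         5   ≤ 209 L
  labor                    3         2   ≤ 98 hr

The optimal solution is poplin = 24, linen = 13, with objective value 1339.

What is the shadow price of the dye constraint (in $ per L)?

5

At the optimum: dye uses 209 of 209 (binding); labor uses 98 of 98 (binding).
From A_Bᵀ y = c: 6·y_dye + 3·y_labor = 39; 5·y_dye + 2·y_labor = 31.
Solving: y_dye = 5, y_labor = 3.
Shadow price of dye = 5.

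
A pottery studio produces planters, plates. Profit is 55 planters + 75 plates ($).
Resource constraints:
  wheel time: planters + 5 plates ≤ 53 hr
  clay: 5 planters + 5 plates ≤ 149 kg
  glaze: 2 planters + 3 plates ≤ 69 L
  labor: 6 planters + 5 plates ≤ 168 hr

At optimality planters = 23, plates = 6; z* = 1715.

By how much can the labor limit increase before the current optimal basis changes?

Binding constraints: wheel time, labor. The basis is B = [[1,5],[6,5]] with det -25.
Per unit increase in labor, x* moves by d = (0.2, -0.04).
The basis stays optimal until clay becomes binding; allowable increase = 5 hr.

5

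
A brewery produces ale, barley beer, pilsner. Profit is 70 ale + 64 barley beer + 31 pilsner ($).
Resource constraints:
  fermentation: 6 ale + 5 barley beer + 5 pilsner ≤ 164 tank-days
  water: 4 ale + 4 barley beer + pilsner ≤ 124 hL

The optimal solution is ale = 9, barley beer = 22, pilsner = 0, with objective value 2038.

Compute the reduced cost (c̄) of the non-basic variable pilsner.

At the optimum: fermentation uses 164 of 164 (binding); water uses 124 of 124 (binding).
The binding rows give the dual system: 6·y_fermentation + 4·y_water = 70 and 5·y_fermentation + 4·y_water = 64.
This yields shadow prices y_fermentation = 6, y_water = 8.5.
Reduced cost of pilsner: c₃ − yᵀa₃ = 31 − (6·5 + 8.5·1) = 31 − 38.5 = -7.5.

-7.5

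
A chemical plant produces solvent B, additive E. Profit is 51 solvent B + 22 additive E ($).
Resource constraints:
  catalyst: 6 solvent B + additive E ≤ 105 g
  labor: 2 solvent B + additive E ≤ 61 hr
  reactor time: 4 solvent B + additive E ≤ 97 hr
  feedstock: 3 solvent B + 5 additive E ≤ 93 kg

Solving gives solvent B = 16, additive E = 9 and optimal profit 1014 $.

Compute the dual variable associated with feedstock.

3

Check each constraint at x*: catalyst 105/105 (tight); labor 41/61 (slack 20); reactor time 73/97 (slack 24); feedstock 93/93 (tight).
By complementary slackness, y = 0 for the non-binding constraints.
From A_Bᵀ y = c: 6·y_catalyst + 3·y_feedstock = 51; 1·y_catalyst + 5·y_feedstock = 22.
This yields shadow prices y_catalyst = 7, y_feedstock = 3.
Shadow price of feedstock = 3.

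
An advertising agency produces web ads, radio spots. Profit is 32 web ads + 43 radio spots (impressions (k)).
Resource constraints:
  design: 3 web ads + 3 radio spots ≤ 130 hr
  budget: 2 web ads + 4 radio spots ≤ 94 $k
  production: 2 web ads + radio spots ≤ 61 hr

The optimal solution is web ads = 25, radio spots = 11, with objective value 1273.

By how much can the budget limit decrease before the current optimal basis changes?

Binding constraints: budget, production. The basis is B = [[2,4],[2,1]] with det -6.
Per unit decrease in budget, x* moves by d = (0.1667, -0.3333).
The basis stays optimal until radio spots reaches 0; allowable decrease = 33 $k.

33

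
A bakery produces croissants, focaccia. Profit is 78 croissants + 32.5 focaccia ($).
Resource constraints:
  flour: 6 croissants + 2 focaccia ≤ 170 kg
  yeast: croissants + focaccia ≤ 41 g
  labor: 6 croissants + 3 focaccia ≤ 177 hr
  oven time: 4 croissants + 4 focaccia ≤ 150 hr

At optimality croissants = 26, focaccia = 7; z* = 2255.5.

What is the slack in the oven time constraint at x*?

18

oven time used = 4·26 + 4·7 = 132; slack = 150 − 132 = 18.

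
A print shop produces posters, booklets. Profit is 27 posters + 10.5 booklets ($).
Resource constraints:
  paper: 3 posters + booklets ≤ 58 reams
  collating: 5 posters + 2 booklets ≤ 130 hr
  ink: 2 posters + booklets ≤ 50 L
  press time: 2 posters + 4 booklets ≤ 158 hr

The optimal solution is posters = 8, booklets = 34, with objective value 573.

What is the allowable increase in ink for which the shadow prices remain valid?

Binding constraints: paper, ink. The basis is B = [[3,1],[2,1]] with det 1.
Per unit increase in ink, x* moves by d = (-1, 3).
The basis stays optimal until press time becomes binding; allowable increase = 0.6 L.

0.6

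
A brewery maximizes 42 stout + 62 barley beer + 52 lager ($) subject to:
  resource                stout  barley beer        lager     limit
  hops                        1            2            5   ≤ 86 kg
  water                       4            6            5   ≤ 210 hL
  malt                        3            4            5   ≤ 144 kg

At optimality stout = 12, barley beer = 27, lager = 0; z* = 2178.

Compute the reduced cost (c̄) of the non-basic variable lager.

Check each constraint at x*: hops 66/86 (slack 20); water 210/210 (tight); malt 144/144 (tight).
Since hops is not tight, its dual is 0.
From A_Bᵀ y = c: 4·y_water + 3·y_malt = 42; 6·y_water + 4·y_malt = 62.
Solving: y_water = 9, y_malt = 2.
Reduced cost of lager: c₃ − yᵀa₃ = 52 − (9·5 + 2·5) = 52 − 55 = -3.

-3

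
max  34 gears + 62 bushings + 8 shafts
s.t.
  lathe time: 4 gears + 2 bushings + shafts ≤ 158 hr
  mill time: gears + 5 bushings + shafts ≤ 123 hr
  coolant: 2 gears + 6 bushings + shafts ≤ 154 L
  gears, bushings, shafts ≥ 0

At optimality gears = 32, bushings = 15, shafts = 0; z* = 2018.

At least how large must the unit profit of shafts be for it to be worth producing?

Binding: lathe time and coolant. Non-binding: mill time (16 unused).
Slack constraints have shadow price 0 (complementary slackness).
The binding rows give the dual system: 4·y_lathe time + 2·y_coolant = 34 and 2·y_lathe time + 6·y_coolant = 62.
→ y_lathe time = 4 and y_coolant = 9.
shafts enters the basis when its profit ≥ yᵀa₃ = 4·1 + 9·1 = 13.

13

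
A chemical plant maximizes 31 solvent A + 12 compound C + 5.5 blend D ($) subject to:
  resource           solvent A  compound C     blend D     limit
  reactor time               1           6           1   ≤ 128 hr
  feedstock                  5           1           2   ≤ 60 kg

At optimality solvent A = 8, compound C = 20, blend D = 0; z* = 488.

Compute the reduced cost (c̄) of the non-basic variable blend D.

At the optimum: reactor time uses 128 of 128 (binding); feedstock uses 60 of 60 (binding).
From A_Bᵀ y = c: 1·y_reactor time + 5·y_feedstock = 31; 6·y_reactor time + 1·y_feedstock = 12.
→ y_reactor time = 1 and y_feedstock = 6.
Reduced cost of blend D: c₃ − yᵀa₃ = 5.5 − (1·1 + 6·2) = 5.5 − 13 = -7.5.

-7.5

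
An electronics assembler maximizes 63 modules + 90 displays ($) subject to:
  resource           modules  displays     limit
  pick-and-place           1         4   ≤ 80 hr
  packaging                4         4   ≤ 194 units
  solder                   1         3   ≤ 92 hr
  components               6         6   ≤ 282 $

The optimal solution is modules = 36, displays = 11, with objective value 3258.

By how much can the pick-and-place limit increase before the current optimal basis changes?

Binding constraints: pick-and-place, components. The basis is B = [[1,4],[6,6]] with det -18.
Per unit increase in pick-and-place, x* moves by d = (-0.3333, 0.3333).
The basis stays optimal until solder becomes binding; allowable increase = 34.5 hr.

34.5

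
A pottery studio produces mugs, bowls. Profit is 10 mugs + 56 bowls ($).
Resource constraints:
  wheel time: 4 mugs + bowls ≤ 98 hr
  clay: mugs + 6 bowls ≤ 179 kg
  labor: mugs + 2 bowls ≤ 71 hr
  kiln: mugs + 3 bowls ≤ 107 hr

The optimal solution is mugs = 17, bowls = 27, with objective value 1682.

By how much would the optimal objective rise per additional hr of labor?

Binding: clay and labor. Non-binding: wheel time (3 unused), kiln (9 unused).
By complementary slackness, y = 0 for the non-binding constraints.
The binding rows give the dual system: 1·y_clay + 1·y_labor = 10 and 6·y_clay + 2·y_labor = 56.
Solving: y_clay = 9, y_labor = 1.
Shadow price of labor = 1.

1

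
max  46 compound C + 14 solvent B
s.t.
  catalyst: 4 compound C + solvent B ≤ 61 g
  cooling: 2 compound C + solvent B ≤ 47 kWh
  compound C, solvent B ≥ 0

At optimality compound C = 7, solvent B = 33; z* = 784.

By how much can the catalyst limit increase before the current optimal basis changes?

Binding constraints: catalyst, cooling. The basis is B = [[4,1],[2,1]] with det 2.
Per unit increase in catalyst, x* moves by d = (0.5, -1).
The basis stays optimal until solvent B reaches 0; allowable increase = 33 g.

33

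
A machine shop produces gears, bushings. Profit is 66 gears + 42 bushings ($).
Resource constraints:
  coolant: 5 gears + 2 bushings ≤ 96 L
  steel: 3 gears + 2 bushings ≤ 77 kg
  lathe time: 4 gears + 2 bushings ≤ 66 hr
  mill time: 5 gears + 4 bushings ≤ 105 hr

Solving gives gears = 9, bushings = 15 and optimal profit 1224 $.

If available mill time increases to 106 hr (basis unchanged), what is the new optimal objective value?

1230

At the optimum: coolant uses 75 of 96 (slack = 21); steel uses 57 of 77 (slack = 20); lathe time uses 66 of 66 (binding); mill time uses 105 of 105 (binding).
By complementary slackness, y = 0 for the non-binding constraints.
From A_Bᵀ y = c: 4·y_lathe time + 5·y_mill time = 66; 2·y_lathe time + 4·y_mill time = 42.
→ y_lathe time = 9 and y_mill time = 6.
Δz = y_mill time·Δb = 6 × (1) = 6, so new z* = 1224 + 6 = 1230.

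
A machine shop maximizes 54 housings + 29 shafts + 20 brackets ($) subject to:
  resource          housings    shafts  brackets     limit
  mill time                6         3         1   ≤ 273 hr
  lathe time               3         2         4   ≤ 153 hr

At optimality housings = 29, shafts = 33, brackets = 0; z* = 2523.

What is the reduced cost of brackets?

Both mill time and lathe time are binding at x*.
Dual feasibility on the basic columns requires 6·y_mill time + 3·y_lathe time = 54, 3·y_mill time + 2·y_lathe time = 29.
→ y_mill time = 7 and y_lathe time = 4.
Reduced cost of brackets: c₃ − yᵀa₃ = 20 − (7·1 + 4·4) = 20 − 23 = -3.

-3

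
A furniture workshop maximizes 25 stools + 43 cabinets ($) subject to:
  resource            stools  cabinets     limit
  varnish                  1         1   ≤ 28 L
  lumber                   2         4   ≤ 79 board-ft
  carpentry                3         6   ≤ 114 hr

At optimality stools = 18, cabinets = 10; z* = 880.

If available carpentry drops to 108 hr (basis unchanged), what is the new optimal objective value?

844

Check each constraint at x*: varnish 28/28 (tight); lumber 76/79 (slack 3); carpentry 114/114 (tight).
Slack constraints have shadow price 0 (complementary slackness).
From A_Bᵀ y = c: 1·y_varnish + 3·y_carpentry = 25; 1·y_varnish + 6·y_carpentry = 43.
→ y_varnish = 7 and y_carpentry = 6.
Δz = y_carpentry·Δb = 6 × (-6) = -36, so new z* = 880 − 36 = 844.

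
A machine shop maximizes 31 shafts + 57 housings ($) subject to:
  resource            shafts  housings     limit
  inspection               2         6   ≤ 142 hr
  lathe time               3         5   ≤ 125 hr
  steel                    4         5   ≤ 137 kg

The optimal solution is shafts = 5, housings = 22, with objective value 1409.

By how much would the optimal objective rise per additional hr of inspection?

2

Check each constraint at x*: inspection 142/142 (tight); lathe time 125/125 (tight); steel 130/137 (slack 7).
By complementary slackness, y = 0 for the non-binding constraint.
The binding rows give the dual system: 2·y_inspection + 3·y_lathe time = 31 and 6·y_inspection + 5·y_lathe time = 57.
→ y_inspection = 2 and y_lathe time = 9.
Shadow price of inspection = 2.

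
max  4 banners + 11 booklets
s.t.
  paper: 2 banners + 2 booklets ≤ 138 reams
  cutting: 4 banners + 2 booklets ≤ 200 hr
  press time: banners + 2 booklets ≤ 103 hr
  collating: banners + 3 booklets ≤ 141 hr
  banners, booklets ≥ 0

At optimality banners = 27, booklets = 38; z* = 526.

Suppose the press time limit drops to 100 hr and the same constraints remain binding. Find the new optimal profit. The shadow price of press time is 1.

523

Δb = -3, so new z* = 526 + (1)·(-3) = 526 − 3 = 523.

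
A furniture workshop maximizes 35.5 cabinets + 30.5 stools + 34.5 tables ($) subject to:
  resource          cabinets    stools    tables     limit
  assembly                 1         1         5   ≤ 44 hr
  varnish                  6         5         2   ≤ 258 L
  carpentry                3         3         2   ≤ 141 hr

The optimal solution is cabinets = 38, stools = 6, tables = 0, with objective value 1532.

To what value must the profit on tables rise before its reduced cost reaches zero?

37.5

Binding: assembly and varnish. Non-binding: carpentry (9 unused).
By complementary slackness, y = 0 for the non-binding constraint.
The binding rows give the dual system: 1·y_assembly + 6·y_varnish = 35.5 and 1·y_assembly + 5·y_varnish = 30.5.
Solving: y_assembly = 5.5, y_varnish = 5.
tables enters the basis when its profit ≥ yᵀa₃ = 5.5·5 + 5·2 = 37.5.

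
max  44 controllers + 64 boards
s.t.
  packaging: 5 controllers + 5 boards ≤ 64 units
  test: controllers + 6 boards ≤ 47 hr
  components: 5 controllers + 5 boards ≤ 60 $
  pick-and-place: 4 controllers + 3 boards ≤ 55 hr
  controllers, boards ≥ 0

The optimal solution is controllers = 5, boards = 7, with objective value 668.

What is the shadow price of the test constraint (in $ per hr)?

4

At the optimum: packaging uses 60 of 64 (slack = 4); test uses 47 of 47 (binding); components uses 60 of 60 (binding); pick-and-place uses 41 of 55 (slack = 14).
Since packaging, pick-and-place are not tight, their duals are 0.
From A_Bᵀ y = c: 1·y_test + 5·y_components = 44; 6·y_test + 5·y_components = 64.
Solving: y_test = 4, y_components = 8.
Shadow price of test = 4.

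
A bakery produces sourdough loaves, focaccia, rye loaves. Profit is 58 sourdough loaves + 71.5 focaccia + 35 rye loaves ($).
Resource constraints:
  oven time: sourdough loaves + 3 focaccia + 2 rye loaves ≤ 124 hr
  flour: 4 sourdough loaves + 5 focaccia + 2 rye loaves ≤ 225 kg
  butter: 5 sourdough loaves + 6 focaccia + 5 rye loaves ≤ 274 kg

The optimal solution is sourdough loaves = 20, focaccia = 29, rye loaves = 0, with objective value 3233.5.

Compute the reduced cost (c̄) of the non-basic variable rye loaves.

-4

Check each constraint at x*: oven time 107/124 (slack 17); flour 225/225 (tight); butter 274/274 (tight).
Slack constraints have shadow price 0 (complementary slackness).
The binding rows give the dual system: 4·y_flour + 5·y_butter = 58 and 5·y_flour + 6·y_butter = 71.5.
This yields shadow prices y_flour = 9.5, y_butter = 4.
Reduced cost of rye loaves: c₃ − yᵀa₃ = 35 − (9.5·2 + 4·5) = 35 − 39 = -4.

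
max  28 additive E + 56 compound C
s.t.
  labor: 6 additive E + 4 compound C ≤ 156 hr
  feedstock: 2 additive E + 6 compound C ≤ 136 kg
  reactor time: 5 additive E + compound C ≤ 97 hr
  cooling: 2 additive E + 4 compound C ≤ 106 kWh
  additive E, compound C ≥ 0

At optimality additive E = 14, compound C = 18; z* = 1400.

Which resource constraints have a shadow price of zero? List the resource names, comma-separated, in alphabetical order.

labor: 156/156 (binding)
feedstock: 136/136 (binding)
reactor time: 88/97 (slack 9)
cooling: 100/106 (slack 6)
By complementary slackness, a constraint with positive slack has shadow price 0 → cooling, reactor time.

cooling, reactor time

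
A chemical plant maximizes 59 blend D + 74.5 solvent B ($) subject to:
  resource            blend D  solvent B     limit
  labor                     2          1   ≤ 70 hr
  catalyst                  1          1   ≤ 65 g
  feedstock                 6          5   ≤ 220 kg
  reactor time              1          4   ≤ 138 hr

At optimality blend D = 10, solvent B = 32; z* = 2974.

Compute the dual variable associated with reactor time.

Check each constraint at x*: labor 52/70 (slack 18); catalyst 42/65 (slack 23); feedstock 220/220 (tight); reactor time 138/138 (tight).
Slack constraints have shadow price 0 (complementary slackness).
Dual feasibility on the basic columns requires 6·y_feedstock + 1·y_reactor time = 59, 5·y_feedstock + 4·y_reactor time = 74.5.
→ y_feedstock = 8.5 and y_reactor time = 8.
Shadow price of reactor time = 8.

8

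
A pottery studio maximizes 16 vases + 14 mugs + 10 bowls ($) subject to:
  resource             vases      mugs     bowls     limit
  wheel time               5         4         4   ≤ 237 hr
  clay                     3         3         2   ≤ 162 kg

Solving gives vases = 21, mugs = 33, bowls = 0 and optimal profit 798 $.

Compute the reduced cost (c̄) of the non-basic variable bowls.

Check each constraint at x*: wheel time 237/237 (tight); clay 162/162 (tight).
Dual feasibility on the basic columns requires 5·y_wheel time + 3·y_clay = 16, 4·y_wheel time + 3·y_clay = 14.
This yields shadow prices y_wheel time = 2, y_clay = 2.
Reduced cost of bowls: c₃ − yᵀa₃ = 10 − (2·4 + 2·2) = 10 − 12 = -2.

-2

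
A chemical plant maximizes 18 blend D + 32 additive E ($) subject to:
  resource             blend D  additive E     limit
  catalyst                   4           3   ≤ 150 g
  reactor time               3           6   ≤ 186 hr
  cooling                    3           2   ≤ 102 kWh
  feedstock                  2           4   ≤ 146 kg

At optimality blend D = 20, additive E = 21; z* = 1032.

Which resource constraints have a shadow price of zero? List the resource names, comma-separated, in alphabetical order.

catalyst, feedstock

catalyst: 143/150 (slack 7)
reactor time: 186/186 (binding)
cooling: 102/102 (binding)
feedstock: 124/146 (slack 22)
By complementary slackness, a constraint with positive slack has shadow price 0 → catalyst, feedstock.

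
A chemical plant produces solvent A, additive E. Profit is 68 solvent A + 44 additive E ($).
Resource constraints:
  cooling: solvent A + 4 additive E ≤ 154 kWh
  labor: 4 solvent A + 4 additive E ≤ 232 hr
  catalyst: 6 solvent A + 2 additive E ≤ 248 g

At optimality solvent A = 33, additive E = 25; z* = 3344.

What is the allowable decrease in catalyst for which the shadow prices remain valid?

28

Binding constraints: labor, catalyst. The basis is B = [[4,4],[6,2]] with det -16.
Per unit decrease in catalyst, x* moves by d = (-0.25, 0.25).
The basis stays optimal until cooling becomes binding; allowable decrease = 28 g.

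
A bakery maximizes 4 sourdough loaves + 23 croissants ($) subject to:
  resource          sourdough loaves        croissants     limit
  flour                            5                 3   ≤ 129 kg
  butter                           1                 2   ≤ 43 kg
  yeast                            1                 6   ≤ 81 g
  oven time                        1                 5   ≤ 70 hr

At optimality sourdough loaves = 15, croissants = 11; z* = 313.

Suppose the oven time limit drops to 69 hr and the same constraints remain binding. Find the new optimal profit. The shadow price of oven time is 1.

Δb = -1, so new z* = 313 + (1)·(-1) = 313 − 1 = 312.

312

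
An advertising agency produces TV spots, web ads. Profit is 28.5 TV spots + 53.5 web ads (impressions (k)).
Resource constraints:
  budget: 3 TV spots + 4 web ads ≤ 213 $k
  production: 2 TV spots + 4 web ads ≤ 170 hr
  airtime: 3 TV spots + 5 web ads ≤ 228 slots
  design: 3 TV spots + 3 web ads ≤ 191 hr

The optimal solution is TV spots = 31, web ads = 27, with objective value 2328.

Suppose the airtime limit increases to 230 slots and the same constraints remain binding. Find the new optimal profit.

At the optimum: budget uses 201 of 213 (slack = 12); production uses 170 of 170 (binding); airtime uses 228 of 228 (binding); design uses 174 of 191 (slack = 17).
Slack constraints have shadow price 0 (complementary slackness).
The binding rows give the dual system: 2·y_production + 3·y_airtime = 28.5 and 4·y_production + 5·y_airtime = 53.5.
This yields shadow prices y_production = 9, y_airtime = 3.5.
Δz = y_airtime·Δb = 3.5 × (2) = 7, so new z* = 2328 + 7 = 2335.

2335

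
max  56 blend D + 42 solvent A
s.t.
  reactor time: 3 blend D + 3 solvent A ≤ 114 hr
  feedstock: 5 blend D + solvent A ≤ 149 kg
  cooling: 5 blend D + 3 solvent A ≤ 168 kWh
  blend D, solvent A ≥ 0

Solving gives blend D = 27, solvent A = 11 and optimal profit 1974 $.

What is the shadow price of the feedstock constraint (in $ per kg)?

0

Binding: reactor time and cooling. Non-binding: feedstock (3 unused).
Slack constraints have shadow price 0 (complementary slackness).
From A_Bᵀ y = c: 3·y_reactor time + 5·y_cooling = 56; 3·y_reactor time + 3·y_cooling = 42.
→ y_reactor time = 7 and y_cooling = 7.
Shadow price of feedstock = 0.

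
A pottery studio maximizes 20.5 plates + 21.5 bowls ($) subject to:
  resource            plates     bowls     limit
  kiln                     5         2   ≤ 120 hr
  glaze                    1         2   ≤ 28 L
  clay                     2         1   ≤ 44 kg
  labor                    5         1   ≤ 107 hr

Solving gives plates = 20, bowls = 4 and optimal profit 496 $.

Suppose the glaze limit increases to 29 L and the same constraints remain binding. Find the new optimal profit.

Binding: glaze and clay. Non-binding: kiln (12 unused), labor (3 unused).
By complementary slackness, y = 0 for the non-binding constraints.
Dual feasibility on the basic columns requires 1·y_glaze + 2·y_clay = 20.5, 2·y_glaze + 1·y_clay = 21.5.
Solving: y_glaze = 7.5, y_clay = 6.5.
Δz = y_glaze·Δb = 7.5 × (1) = 7.5, so new z* = 496 + 7.5 = 503.5.

503.5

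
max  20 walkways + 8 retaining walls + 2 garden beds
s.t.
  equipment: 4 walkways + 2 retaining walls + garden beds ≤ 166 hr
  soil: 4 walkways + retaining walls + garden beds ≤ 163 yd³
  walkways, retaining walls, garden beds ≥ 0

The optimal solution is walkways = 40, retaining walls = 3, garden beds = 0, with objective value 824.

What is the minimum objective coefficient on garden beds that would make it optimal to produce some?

5

At the optimum: equipment uses 166 of 166 (binding); soil uses 163 of 163 (binding).
The binding rows give the dual system: 4·y_equipment + 4·y_soil = 20 and 2·y_equipment + 1·y_soil = 8.
This yields shadow prices y_equipment = 3, y_soil = 2.
garden beds enters the basis when its profit ≥ yᵀa₃ = 3·1 + 2·1 = 5.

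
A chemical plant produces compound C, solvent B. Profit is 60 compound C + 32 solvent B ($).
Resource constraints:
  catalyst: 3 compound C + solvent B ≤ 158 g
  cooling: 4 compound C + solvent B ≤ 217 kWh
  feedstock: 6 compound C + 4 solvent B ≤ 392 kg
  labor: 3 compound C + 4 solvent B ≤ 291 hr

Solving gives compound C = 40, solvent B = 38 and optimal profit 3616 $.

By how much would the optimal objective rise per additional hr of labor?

0

Check each constraint at x*: catalyst 158/158 (tight); cooling 198/217 (slack 19); feedstock 392/392 (tight); labor 272/291 (slack 19).
Since cooling, labor are not tight, their duals are 0.
Dual feasibility on the basic columns requires 3·y_catalyst + 6·y_feedstock = 60, 1·y_catalyst + 4·y_feedstock = 32.
Solving: y_catalyst = 8, y_feedstock = 6.
Shadow price of labor = 0.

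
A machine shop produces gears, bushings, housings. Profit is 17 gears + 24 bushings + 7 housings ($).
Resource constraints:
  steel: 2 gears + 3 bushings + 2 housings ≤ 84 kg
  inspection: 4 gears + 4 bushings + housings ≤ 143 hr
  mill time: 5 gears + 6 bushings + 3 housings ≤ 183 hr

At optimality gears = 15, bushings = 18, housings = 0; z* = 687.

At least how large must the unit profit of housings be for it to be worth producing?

At the optimum: steel uses 84 of 84 (binding); inspection uses 132 of 143 (slack = 11); mill time uses 183 of 183 (binding).
Slack constraints have shadow price 0 (complementary slackness).
From A_Bᵀ y = c: 2·y_steel + 5·y_mill time = 17; 3·y_steel + 6·y_mill time = 24.
This yields shadow prices y_steel = 6, y_mill time = 1.
housings enters the basis when its profit ≥ yᵀa₃ = 6·2 + 1·3 = 15.

15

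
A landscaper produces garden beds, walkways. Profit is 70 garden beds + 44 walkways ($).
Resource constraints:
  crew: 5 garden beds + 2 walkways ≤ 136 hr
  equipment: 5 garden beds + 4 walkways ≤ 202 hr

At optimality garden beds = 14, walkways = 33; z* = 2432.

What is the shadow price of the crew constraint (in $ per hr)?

At the optimum: crew uses 136 of 136 (binding); equipment uses 202 of 202 (binding).
The binding rows give the dual system: 5·y_crew + 5·y_equipment = 70 and 2·y_crew + 4·y_equipment = 44.
Solving: y_crew = 6, y_equipment = 8.
Shadow price of crew = 6.

6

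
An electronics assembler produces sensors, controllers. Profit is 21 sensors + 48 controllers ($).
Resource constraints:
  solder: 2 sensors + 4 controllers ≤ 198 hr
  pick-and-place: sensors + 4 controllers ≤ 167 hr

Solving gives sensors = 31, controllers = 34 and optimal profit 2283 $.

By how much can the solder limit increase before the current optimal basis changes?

136

Binding constraints: solder, pick-and-place. The basis is B = [[2,4],[1,4]] with det 4.
Per unit increase in solder, x* moves by d = (1, -0.25).
The basis stays optimal until controllers reaches 0; allowable increase = 136 hr.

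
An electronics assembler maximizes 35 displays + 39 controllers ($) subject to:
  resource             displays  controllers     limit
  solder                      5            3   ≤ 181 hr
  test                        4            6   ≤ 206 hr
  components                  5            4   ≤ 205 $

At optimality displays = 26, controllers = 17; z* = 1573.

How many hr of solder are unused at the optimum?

solder used = 5·26 + 3·17 = 181; slack = 181 − 181 = 0.

0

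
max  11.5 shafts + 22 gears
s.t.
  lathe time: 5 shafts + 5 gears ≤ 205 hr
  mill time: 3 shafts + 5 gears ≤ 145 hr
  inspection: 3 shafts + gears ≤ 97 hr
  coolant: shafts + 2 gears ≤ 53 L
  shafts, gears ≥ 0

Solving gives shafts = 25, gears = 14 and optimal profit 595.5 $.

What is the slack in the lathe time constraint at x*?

10

lathe time used = 5·25 + 5·14 = 195; slack = 205 − 195 = 10.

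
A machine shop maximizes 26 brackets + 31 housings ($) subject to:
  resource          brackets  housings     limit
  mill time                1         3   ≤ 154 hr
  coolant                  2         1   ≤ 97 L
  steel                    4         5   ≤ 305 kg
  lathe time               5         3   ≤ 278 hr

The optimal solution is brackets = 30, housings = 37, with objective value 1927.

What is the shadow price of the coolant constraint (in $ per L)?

Binding: coolant and steel. Non-binding: mill time (13 unused), lathe time (17 unused).
Slack constraints have shadow price 0 (complementary slackness).
From A_Bᵀ y = c: 2·y_coolant + 4·y_steel = 26; 1·y_coolant + 5·y_steel = 31.
Solving: y_coolant = 1, y_steel = 6.
Shadow price of coolant = 1.

1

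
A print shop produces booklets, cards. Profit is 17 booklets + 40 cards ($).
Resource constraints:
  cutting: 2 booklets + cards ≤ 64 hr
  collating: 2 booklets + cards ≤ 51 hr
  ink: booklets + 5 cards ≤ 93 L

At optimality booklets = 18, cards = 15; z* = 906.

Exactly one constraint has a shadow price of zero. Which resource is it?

cutting: 51/64 (slack 13)
collating: 51/51 (binding)
ink: 93/93 (binding)
By complementary slackness, a constraint with positive slack has shadow price 0 → cutting.

cutting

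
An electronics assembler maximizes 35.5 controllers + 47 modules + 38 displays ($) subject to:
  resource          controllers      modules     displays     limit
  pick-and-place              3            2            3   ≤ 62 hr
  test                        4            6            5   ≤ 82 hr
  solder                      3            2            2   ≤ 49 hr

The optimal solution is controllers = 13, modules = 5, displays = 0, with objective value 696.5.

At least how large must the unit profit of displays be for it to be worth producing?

40

Check each constraint at x*: pick-and-place 49/62 (slack 13); test 82/82 (tight); solder 49/49 (tight).
By complementary slackness, y = 0 for the non-binding constraint.
The binding rows give the dual system: 4·y_test + 3·y_solder = 35.5 and 6·y_test + 2·y_solder = 47.
Solving: y_test = 7, y_solder = 2.5.
displays enters the basis when its profit ≥ yᵀa₃ = 7·5 + 2.5·2 = 40.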